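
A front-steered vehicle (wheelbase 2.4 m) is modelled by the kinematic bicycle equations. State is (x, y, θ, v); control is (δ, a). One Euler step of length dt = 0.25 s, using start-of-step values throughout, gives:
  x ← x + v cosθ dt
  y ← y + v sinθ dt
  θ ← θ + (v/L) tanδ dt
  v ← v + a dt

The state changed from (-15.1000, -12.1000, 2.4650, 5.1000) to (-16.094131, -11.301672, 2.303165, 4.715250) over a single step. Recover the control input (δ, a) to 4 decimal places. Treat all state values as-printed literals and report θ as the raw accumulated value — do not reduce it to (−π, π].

a = (v'−v)/dt = (-0.384750)/0.25 = -1.5390
Δθ = θ'−θ = -0.161835;  (v·dt/L) = 5.1000·0.25/2.4 = 0.531250
tan δ = Δθ·L/(v·dt) = -0.304631  →  δ = -0.2957

δ = -0.2957, a = -1.5390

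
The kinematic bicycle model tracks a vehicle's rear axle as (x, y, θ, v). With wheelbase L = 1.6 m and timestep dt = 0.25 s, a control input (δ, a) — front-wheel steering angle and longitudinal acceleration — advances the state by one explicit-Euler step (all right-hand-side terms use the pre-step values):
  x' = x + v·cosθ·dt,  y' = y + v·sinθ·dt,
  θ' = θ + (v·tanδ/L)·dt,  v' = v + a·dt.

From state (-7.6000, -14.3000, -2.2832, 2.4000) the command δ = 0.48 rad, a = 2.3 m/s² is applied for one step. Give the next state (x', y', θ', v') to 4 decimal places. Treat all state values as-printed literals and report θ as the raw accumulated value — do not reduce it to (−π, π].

(-7.9922, -14.7541, -2.0880, 2.9750)

x' = -7.6000 + 2.4000·cos(-2.2832)·0.25 = -7.9922
y' = -14.3000 + 2.4000·sin(-2.2832)·0.25 = -14.7541
θ' = -2.2832 + (2.4000/1.6)·tan(0.48)·0.25 = -2.0880
v' = 2.4000 + 2.3000·0.25 = 2.9750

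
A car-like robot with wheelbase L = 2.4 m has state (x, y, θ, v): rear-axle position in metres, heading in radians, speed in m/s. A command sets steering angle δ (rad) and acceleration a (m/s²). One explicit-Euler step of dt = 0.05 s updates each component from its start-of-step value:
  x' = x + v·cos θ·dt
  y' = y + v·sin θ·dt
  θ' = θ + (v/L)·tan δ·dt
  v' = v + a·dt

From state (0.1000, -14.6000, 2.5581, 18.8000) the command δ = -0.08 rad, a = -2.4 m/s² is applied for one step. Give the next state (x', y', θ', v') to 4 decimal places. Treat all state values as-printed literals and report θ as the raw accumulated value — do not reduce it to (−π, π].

x' = 0.1000 + 18.8000·cos(2.5581)·0.05 = -0.6845
y' = -14.6000 + 18.8000·sin(2.5581)·0.05 = -14.0821
θ' = 2.5581 + (18.8000/2.4)·tan(-0.08)·0.05 = 2.5267
v' = 18.8000 − 2.4000·0.05 = 18.6800

(-0.6845, -14.0821, 2.5267, 18.6800)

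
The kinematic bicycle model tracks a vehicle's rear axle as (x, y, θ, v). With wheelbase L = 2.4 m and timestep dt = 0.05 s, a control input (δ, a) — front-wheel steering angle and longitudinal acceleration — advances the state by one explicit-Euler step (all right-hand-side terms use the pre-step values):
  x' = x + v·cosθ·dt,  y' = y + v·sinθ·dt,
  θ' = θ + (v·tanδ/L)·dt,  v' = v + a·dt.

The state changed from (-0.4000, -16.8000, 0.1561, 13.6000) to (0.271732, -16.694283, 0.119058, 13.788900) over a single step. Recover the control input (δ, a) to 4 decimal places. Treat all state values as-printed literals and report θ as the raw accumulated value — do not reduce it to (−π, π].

δ = -0.1300, a = 3.7780

a = (v'−v)/dt = (0.188900)/0.05 = 3.7780
Δθ = θ'−θ = -0.037042;  (v·dt/L) = 13.6000·0.05/2.4 = 0.283333
tan δ = Δθ·L/(v·dt) = -0.130736  →  δ = -0.1300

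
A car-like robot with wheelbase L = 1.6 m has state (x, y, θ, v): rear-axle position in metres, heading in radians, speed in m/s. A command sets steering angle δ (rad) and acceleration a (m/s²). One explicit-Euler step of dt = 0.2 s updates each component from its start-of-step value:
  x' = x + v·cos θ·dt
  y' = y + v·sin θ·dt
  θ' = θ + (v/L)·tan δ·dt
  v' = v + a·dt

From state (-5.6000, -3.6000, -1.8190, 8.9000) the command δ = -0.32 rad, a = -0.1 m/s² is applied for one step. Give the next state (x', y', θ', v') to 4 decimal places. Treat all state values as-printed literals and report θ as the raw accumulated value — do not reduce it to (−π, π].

x' = -5.6000 + 8.9000·cos(-1.8190)·0.2 = -6.0373
y' = -3.6000 + 8.9000·sin(-1.8190)·0.2 = -5.3255
θ' = -1.8190 + (8.9000/1.6)·tan(-0.32)·0.2 = -2.1877
v' = 8.9000 − 0.1000·0.2 = 8.8800

(-6.0373, -5.3255, -2.1877, 8.8800)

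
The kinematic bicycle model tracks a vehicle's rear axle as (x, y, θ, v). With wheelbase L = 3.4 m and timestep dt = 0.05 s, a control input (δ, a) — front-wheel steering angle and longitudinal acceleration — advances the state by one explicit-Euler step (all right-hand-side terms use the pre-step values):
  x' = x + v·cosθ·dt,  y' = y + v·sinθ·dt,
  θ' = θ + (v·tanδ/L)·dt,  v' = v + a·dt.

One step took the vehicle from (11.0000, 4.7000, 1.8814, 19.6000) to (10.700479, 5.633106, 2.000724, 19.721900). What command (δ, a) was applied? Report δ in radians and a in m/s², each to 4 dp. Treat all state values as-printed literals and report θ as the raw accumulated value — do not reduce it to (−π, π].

a = (v'−v)/dt = (0.121900)/0.05 = 2.4380
Δθ = θ'−θ = 0.119324;  (v·dt/L) = 19.6000·0.05/3.4 = 0.288235
tan δ = Δθ·L/(v·dt) = 0.413981  →  δ = 0.3925

δ = 0.3925, a = 2.4380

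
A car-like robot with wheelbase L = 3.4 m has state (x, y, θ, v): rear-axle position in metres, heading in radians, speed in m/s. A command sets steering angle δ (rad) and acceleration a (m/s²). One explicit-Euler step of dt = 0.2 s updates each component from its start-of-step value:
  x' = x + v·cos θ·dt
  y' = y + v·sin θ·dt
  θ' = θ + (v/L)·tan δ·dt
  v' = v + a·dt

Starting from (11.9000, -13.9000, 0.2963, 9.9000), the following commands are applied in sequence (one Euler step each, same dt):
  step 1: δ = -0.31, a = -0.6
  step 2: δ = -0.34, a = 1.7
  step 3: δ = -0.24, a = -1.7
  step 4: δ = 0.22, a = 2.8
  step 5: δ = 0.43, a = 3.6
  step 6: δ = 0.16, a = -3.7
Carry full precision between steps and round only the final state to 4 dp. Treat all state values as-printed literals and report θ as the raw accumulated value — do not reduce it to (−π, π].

(23.8894, -13.6193, 0.2732, 10.3200)

after step 1 (δ=-0.31, a=-0.6): (13.793718, -13.321873, 0.109756, 9.780000)
after step 2 (δ=-0.34, a=1.7): (15.737949, -13.107620, -0.093746, 10.120000)
after step 3 (δ=-0.24, a=-1.7): (17.753061, -13.297085, -0.239425, 9.780000)
after step 4 (δ=0.22, a=2.8): (19.653266, -13.760939, -0.110778, 10.340000)
after step 5 (δ=0.43, a=3.6): (21.708590, -13.989559, 0.168172, 11.060000)
after step 6 (δ=0.16, a=-3.7): (23.889384, -13.619314, 0.273163, 10.320000)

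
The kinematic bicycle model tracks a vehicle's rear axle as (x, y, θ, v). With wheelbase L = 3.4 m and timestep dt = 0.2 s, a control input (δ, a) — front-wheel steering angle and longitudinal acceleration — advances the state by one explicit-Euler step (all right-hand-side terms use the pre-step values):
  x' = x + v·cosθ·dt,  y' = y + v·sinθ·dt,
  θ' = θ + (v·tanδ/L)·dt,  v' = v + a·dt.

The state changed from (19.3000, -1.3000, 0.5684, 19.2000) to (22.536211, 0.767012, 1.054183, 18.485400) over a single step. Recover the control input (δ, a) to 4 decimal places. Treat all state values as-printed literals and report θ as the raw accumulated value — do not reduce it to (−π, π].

a = (v'−v)/dt = (-0.714600)/0.2 = -3.5730
Δθ = θ'−θ = 0.485783;  (v·dt/L) = 19.2000·0.2/3.4 = 1.129412
tan δ = Δθ·L/(v·dt) = 0.430120  →  δ = 0.4062

δ = 0.4062, a = -3.5730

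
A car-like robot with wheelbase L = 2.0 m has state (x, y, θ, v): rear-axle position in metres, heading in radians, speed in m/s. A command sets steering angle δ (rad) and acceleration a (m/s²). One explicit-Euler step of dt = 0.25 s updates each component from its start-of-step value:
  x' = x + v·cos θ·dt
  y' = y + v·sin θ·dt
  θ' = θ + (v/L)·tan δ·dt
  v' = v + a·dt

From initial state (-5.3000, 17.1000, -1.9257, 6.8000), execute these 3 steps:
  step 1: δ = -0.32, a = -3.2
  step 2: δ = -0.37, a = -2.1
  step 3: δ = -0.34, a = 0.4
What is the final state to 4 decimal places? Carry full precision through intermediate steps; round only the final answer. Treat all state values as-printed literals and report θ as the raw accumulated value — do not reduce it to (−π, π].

(-7.8776, 13.4787, -2.7404, 5.5750)

after step 1 (δ=-0.32, a=-3.2): (-5.890750, 15.505944, -2.207381, 6.000000)
after step 2 (δ=-0.37, a=-2.1): (-6.782429, 14.299748, -2.498278, 5.475000)
after step 3 (δ=-0.34, a=0.4): (-7.877582, 13.478703, -2.740367, 5.575000)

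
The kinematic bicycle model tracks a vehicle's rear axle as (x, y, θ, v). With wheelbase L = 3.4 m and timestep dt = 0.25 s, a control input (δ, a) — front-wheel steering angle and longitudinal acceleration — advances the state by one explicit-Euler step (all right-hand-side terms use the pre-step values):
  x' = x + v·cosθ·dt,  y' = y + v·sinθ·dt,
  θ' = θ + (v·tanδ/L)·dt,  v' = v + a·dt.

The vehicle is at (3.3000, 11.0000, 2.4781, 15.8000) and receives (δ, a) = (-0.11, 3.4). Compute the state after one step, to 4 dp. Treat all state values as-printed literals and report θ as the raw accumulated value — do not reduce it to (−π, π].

(0.1880, 13.4327, 2.3498, 16.6500)

x' = 3.3000 + 15.8000·cos(2.4781)·0.25 = 0.1880
y' = 11.0000 + 15.8000·sin(2.4781)·0.25 = 13.4327
θ' = 2.4781 + (15.8000/3.4)·tan(-0.11)·0.25 = 2.3498
v' = 15.8000 + 3.4000·0.25 = 16.6500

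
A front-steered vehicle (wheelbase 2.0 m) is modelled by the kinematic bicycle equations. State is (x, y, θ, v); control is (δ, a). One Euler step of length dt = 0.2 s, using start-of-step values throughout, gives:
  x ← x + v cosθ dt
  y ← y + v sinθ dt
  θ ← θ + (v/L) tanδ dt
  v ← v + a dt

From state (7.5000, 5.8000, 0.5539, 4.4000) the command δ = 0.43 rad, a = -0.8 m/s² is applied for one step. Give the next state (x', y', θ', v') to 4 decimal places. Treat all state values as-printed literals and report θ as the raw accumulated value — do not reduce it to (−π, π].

x' = 7.5000 + 4.4000·cos(0.5539)·0.2 = 8.2484
y' = 5.8000 + 4.4000·sin(0.5539)·0.2 = 6.2629
θ' = 0.5539 + (4.4000/2.0)·tan(0.43)·0.2 = 0.7557
v' = 4.4000 − 0.8000·0.2 = 4.2400

(8.2484, 6.2629, 0.7557, 4.2400)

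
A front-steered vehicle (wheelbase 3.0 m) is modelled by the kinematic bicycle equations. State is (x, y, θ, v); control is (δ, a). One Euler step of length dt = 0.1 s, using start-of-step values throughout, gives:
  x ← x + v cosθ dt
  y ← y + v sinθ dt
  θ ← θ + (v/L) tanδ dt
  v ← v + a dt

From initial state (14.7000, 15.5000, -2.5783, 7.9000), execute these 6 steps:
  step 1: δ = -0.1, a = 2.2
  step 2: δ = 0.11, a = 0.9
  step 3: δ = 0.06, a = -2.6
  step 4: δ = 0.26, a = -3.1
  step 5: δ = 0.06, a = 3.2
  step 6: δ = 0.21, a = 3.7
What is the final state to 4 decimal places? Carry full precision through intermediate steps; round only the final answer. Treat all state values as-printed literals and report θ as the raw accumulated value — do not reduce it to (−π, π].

(10.7472, 12.8260, -2.4160, 8.3300)

after step 1 (δ=-0.1, a=2.2): (14.032054, 15.078161, -2.604721, 8.120000)
after step 2 (δ=0.11, a=0.9): (13.334292, 14.662864, -2.574827, 8.210000)
after step 3 (δ=0.06, a=-2.6): (12.641661, 14.222064, -2.558388, 7.950000)
after step 4 (δ=0.26, a=-3.1): (11.978073, 13.784256, -2.487892, 7.640000)
after step 5 (δ=0.06, a=3.2): (11.371580, 13.319646, -2.472594, 7.960000)
after step 6 (δ=0.21, a=3.7): (10.747164, 12.825966, -2.416040, 8.330000)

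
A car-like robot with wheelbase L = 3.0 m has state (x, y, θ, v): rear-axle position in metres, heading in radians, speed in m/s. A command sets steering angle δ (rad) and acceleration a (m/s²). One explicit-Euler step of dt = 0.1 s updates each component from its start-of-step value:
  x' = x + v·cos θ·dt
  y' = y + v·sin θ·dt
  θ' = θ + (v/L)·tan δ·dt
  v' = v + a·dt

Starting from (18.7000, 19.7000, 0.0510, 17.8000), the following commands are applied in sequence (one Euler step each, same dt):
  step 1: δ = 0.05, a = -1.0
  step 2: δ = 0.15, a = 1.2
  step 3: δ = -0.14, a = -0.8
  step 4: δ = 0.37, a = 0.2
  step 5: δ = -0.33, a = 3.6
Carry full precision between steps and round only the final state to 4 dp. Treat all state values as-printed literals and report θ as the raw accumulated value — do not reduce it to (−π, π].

(27.4540, 20.9384, 0.1127, 18.1200)

after step 1 (δ=0.05, a=-1.0): (20.477686, 19.790741, 0.080691, 17.700000)
after step 2 (δ=0.15, a=1.2): (22.241926, 19.933410, 0.169861, 17.820000)
after step 3 (δ=-0.14, a=-0.8): (23.998280, 20.234649, 0.086154, 17.740000)
after step 4 (δ=0.37, a=0.2): (25.765701, 20.387296, 0.315510, 17.760000)
after step 5 (δ=-0.33, a=3.6): (27.454034, 20.938391, 0.112735, 18.120000)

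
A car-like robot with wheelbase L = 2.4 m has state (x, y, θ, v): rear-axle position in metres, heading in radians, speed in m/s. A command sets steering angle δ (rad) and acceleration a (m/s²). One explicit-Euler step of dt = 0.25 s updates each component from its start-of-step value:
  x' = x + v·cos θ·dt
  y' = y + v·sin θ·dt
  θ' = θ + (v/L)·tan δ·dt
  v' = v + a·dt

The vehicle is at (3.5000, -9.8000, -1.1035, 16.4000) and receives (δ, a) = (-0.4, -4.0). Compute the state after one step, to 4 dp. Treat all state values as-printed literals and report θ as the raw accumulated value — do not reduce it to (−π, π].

(5.3469, -13.4604, -1.8258, 15.4000)

x' = 3.5000 + 16.4000·cos(-1.1035)·0.25 = 5.3469
y' = -9.8000 + 16.4000·sin(-1.1035)·0.25 = -13.4604
θ' = -1.1035 + (16.4000/2.4)·tan(-0.4)·0.25 = -1.8258
v' = 16.4000 − 4.0000·0.25 = 15.4000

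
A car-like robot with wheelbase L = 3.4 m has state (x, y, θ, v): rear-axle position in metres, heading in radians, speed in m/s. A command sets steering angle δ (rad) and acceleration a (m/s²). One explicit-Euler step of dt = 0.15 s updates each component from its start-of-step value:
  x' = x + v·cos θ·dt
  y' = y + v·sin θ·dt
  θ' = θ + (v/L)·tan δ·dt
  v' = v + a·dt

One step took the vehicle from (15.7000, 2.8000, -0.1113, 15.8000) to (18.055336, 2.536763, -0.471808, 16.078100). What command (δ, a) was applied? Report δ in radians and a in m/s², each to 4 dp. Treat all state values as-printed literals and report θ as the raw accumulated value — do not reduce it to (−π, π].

δ = -0.4773, a = 1.8540

a = (v'−v)/dt = (0.278100)/0.15 = 1.8540
Δθ = θ'−θ = -0.360508;  (v·dt/L) = 15.8000·0.15/3.4 = 0.697059
tan δ = Δθ·L/(v·dt) = -0.517184  →  δ = -0.4773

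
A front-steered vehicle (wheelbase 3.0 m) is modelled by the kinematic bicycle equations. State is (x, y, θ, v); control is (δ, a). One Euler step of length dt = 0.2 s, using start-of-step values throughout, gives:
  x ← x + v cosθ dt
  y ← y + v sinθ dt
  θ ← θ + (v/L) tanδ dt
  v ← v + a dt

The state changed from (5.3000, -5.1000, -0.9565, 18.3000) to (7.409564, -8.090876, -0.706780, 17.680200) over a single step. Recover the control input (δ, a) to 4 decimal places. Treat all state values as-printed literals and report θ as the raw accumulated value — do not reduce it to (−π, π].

a = (v'−v)/dt = (-0.619800)/0.2 = -3.0990
Δθ = θ'−θ = 0.249720;  (v·dt/L) = 18.3000·0.2/3.0 = 1.220000
tan δ = Δθ·L/(v·dt) = 0.204689  →  δ = 0.2019

δ = 0.2019, a = -3.0990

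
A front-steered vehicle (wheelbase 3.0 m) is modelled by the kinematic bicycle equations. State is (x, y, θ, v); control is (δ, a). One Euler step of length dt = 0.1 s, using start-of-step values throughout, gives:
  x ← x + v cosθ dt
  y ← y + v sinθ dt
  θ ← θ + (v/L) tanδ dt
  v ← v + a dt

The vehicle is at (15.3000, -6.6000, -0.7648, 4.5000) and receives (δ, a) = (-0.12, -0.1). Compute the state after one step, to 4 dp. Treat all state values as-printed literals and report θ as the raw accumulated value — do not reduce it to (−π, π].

(15.6247, -6.9116, -0.7829, 4.4900)

x' = 15.3000 + 4.5000·cos(-0.7648)·0.1 = 15.6247
y' = -6.6000 + 4.5000·sin(-0.7648)·0.1 = -6.9116
θ' = -0.7648 + (4.5000/3.0)·tan(-0.12)·0.1 = -0.7829
v' = 4.5000 − 0.1000·0.1 = 4.4900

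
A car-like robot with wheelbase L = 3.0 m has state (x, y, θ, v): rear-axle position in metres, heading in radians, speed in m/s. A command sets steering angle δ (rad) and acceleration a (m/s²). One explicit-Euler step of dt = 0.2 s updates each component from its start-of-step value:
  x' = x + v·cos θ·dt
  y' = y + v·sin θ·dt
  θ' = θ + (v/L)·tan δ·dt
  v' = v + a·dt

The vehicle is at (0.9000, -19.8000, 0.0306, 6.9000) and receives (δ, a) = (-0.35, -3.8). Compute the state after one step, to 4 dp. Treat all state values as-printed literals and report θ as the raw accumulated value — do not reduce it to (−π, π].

(2.2794, -19.7578, -0.1373, 6.1400)

x' = 0.9000 + 6.9000·cos(0.0306)·0.2 = 2.2794
y' = -19.8000 + 6.9000·sin(0.0306)·0.2 = -19.7578
θ' = 0.0306 + (6.9000/3.0)·tan(-0.35)·0.2 = -0.1373
v' = 6.9000 − 3.8000·0.2 = 6.1400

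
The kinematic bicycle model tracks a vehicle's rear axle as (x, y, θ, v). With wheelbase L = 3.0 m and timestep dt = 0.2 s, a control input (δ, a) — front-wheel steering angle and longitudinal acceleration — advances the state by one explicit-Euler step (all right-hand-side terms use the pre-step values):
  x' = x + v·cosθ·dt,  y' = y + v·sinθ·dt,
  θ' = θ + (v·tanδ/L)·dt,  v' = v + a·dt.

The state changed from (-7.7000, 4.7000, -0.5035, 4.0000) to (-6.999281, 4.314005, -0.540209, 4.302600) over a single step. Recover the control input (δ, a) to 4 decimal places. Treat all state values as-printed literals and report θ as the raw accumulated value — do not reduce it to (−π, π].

a = (v'−v)/dt = (0.302600)/0.2 = 1.5130
Δθ = θ'−θ = -0.036709;  (v·dt/L) = 4.0000·0.2/3.0 = 0.266667
tan δ = Δθ·L/(v·dt) = -0.137659  →  δ = -0.1368

δ = -0.1368, a = 1.5130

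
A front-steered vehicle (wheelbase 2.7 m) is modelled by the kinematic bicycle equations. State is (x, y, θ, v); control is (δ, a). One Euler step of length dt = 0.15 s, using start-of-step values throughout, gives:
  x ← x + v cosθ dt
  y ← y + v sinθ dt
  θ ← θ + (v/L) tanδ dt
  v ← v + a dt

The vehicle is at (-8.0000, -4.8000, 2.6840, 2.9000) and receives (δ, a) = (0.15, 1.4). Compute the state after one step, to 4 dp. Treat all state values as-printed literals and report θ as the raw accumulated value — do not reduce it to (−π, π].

x' = -8.0000 + 2.9000·cos(2.6840)·0.15 = -8.3902
y' = -4.8000 + 2.9000·sin(2.6840)·0.15 = -4.6078
θ' = 2.6840 + (2.9000/2.7)·tan(0.15)·0.15 = 2.7083
v' = 2.9000 + 1.4000·0.15 = 3.1100

(-8.3902, -4.6078, 2.7083, 3.1100)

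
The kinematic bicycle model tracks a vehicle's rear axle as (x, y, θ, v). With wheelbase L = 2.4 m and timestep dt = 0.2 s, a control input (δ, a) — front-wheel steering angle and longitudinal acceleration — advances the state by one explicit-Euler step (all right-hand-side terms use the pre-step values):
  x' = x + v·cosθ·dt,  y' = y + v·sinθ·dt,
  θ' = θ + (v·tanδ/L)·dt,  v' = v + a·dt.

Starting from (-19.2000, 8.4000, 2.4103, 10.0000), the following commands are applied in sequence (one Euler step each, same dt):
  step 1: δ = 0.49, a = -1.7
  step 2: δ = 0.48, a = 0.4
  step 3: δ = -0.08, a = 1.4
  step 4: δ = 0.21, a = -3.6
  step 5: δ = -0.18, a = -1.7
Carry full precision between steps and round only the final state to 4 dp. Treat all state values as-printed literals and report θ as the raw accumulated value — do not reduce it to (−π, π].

after step 1 (δ=0.49, a=-1.7): (-20.688623, 9.735665, 2.854790, 9.660000)
after step 2 (δ=0.48, a=0.4): (-22.541708, 10.282202, 3.273882, 9.740000)
after step 3 (δ=-0.08, a=1.4): (-24.472687, 10.025254, 3.208810, 10.020000)
after step 4 (δ=0.21, a=-3.6): (-26.472162, 9.890652, 3.386784, 9.300000)
after step 5 (δ=-0.18, a=-1.7): (-28.276531, 9.439153, 3.245757, 8.960000)

(-28.2765, 9.4392, 3.2458, 8.9600)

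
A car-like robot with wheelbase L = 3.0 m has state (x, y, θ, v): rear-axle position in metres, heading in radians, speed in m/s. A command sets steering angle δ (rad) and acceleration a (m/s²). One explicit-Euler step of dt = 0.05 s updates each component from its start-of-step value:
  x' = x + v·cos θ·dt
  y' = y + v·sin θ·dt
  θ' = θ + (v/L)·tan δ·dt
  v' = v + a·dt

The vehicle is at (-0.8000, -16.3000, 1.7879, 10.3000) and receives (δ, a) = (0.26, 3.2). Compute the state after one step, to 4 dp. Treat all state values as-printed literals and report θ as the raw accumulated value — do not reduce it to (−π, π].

(-0.9109, -15.7971, 1.8336, 10.4600)

x' = -0.8000 + 10.3000·cos(1.7879)·0.05 = -0.9109
y' = -16.3000 + 10.3000·sin(1.7879)·0.05 = -15.7971
θ' = 1.7879 + (10.3000/3.0)·tan(0.26)·0.05 = 1.8336
v' = 10.3000 + 3.2000·0.05 = 10.4600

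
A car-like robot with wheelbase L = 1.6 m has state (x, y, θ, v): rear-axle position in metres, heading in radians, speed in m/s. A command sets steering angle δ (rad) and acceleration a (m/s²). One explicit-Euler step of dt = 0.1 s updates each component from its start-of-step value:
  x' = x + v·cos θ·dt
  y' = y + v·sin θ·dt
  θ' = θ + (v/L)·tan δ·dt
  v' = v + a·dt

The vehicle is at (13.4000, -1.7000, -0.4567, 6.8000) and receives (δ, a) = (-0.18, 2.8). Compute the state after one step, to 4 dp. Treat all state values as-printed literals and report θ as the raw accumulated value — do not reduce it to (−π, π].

(14.0103, -1.9999, -0.5340, 7.0800)

x' = 13.4000 + 6.8000·cos(-0.4567)·0.1 = 14.0103
y' = -1.7000 + 6.8000·sin(-0.4567)·0.1 = -1.9999
θ' = -0.4567 + (6.8000/1.6)·tan(-0.18)·0.1 = -0.5340
v' = 6.8000 + 2.8000·0.1 = 7.0800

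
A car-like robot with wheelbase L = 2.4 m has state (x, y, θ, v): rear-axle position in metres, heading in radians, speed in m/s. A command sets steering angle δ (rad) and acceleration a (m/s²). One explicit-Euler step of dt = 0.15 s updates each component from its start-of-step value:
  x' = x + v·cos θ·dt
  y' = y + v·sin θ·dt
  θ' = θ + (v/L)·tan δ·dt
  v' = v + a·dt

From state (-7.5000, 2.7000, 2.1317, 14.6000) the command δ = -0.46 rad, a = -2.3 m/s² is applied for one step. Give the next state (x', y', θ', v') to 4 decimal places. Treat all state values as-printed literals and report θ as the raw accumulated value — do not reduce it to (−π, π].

x' = -7.5000 + 14.6000·cos(2.1317)·0.15 = -8.6650
y' = 2.7000 + 14.6000·sin(2.1317)·0.15 = 4.5544
θ' = 2.1317 + (14.6000/2.4)·tan(-0.46)·0.15 = 1.6796
v' = 14.6000 − 2.3000·0.15 = 14.2550

(-8.6650, 4.5544, 1.6796, 14.2550)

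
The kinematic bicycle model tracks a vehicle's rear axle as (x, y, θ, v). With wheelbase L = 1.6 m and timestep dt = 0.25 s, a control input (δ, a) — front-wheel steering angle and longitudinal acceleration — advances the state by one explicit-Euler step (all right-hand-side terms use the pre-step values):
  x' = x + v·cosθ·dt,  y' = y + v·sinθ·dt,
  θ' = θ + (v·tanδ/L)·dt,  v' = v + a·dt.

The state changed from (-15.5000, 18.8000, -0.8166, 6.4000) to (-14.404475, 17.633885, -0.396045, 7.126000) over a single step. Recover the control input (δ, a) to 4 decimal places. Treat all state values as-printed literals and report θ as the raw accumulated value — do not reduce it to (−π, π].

a = (v'−v)/dt = (0.726000)/0.25 = 2.9040
Δθ = θ'−θ = 0.420555;  (v·dt/L) = 6.4000·0.25/1.6 = 1.000000
tan δ = Δθ·L/(v·dt) = 0.420555  →  δ = 0.3981

δ = 0.3981, a = 2.9040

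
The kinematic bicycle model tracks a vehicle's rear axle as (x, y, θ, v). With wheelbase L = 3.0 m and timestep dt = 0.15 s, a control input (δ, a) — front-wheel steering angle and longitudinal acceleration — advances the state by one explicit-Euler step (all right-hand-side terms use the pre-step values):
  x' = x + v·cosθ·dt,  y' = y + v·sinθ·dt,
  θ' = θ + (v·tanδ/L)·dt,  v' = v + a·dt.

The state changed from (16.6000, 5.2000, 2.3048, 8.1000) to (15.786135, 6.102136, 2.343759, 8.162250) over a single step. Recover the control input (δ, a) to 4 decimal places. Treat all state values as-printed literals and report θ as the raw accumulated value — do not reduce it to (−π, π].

a = (v'−v)/dt = (0.062250)/0.15 = 0.4150
Δθ = θ'−θ = 0.038959;  (v·dt/L) = 8.1000·0.15/3.0 = 0.405000
tan δ = Δθ·L/(v·dt) = 0.096195  →  δ = 0.0959

δ = 0.0959, a = 0.4150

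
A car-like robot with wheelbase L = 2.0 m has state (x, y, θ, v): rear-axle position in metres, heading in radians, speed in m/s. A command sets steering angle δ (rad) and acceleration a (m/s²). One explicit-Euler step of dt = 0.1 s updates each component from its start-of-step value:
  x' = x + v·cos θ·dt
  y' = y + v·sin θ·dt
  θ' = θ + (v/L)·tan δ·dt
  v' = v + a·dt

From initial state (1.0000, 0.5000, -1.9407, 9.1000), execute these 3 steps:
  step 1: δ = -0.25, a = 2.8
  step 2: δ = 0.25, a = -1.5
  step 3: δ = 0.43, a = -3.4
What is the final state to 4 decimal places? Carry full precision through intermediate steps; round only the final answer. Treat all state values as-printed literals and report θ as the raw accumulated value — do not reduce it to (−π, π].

after step 1 (δ=-0.25, a=2.8): (0.671012, -0.348450, -2.056881, 9.380000)
after step 2 (δ=0.25, a=-1.5): (0.232809, -1.177800, -1.937125, 9.230000)
after step 3 (δ=0.43, a=-3.4): (-0.097801, -2.039558, -1.725472, 8.890000)

(-0.0978, -2.0396, -1.7255, 8.8900)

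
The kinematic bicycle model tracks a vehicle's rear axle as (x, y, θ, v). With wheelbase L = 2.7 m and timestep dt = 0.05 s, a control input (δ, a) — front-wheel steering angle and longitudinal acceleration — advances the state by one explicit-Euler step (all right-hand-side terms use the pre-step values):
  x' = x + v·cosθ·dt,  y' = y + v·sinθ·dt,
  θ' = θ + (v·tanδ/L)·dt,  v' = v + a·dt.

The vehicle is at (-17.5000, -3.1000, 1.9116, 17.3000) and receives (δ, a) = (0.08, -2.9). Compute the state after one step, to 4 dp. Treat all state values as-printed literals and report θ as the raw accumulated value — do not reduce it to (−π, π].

(-17.7891, -2.2847, 1.9373, 17.1550)

x' = -17.5000 + 17.3000·cos(1.9116)·0.05 = -17.7891
y' = -3.1000 + 17.3000·sin(1.9116)·0.05 = -2.2847
θ' = 1.9116 + (17.3000/2.7)·tan(0.08)·0.05 = 1.9373
v' = 17.3000 − 2.9000·0.05 = 17.1550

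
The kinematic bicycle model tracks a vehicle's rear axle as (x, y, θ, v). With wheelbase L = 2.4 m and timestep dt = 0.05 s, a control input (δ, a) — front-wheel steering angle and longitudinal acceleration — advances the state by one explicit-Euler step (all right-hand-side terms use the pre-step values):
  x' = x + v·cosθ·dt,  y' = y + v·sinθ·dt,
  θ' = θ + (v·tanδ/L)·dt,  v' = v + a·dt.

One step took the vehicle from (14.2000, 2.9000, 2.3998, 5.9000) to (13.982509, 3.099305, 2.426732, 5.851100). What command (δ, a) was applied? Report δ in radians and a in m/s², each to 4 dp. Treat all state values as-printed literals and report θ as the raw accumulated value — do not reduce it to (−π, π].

a = (v'−v)/dt = (-0.048900)/0.05 = -0.9780
Δθ = θ'−θ = 0.026932;  (v·dt/L) = 5.9000·0.05/2.4 = 0.122917
tan δ = Δθ·L/(v·dt) = 0.219108  →  δ = 0.2157

δ = 0.2157, a = -0.9780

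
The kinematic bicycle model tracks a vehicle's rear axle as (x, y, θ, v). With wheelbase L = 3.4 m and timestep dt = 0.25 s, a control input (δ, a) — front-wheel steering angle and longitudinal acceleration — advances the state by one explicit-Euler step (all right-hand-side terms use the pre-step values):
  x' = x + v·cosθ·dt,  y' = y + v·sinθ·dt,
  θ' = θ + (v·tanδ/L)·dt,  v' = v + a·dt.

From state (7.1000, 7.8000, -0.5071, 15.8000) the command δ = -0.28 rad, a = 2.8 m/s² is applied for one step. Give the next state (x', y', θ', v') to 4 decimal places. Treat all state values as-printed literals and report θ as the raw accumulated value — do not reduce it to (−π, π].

(10.5529, 5.8817, -0.8412, 16.5000)

x' = 7.1000 + 15.8000·cos(-0.5071)·0.25 = 10.5529
y' = 7.8000 + 15.8000·sin(-0.5071)·0.25 = 5.8817
θ' = -0.5071 + (15.8000/3.4)·tan(-0.28)·0.25 = -0.8412
v' = 15.8000 + 2.8000·0.25 = 16.5000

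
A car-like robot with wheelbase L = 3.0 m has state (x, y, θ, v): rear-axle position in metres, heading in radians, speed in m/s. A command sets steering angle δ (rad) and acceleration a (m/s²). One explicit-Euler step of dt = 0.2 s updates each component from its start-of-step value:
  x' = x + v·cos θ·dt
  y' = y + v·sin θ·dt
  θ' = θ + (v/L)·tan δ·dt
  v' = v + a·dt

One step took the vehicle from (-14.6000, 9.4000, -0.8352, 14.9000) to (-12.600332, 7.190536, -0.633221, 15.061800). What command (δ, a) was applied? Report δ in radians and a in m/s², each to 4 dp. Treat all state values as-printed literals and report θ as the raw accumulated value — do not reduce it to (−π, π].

δ = 0.2006, a = 0.8090

a = (v'−v)/dt = (0.161800)/0.2 = 0.8090
Δθ = θ'−θ = 0.201979;  (v·dt/L) = 14.9000·0.2/3.0 = 0.993333
tan δ = Δθ·L/(v·dt) = 0.203335  →  δ = 0.2006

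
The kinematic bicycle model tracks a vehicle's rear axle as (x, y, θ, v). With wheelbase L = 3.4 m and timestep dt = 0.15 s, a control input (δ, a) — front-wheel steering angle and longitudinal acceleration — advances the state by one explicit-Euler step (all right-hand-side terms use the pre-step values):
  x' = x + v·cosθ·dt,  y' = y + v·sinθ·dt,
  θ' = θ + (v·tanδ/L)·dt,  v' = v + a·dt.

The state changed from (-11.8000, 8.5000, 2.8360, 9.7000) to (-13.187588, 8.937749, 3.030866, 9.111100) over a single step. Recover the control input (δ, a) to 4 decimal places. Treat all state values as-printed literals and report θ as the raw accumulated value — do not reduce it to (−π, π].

δ = 0.4273, a = -3.9260

a = (v'−v)/dt = (-0.588900)/0.15 = -3.9260
Δθ = θ'−θ = 0.194866;  (v·dt/L) = 9.7000·0.15/3.4 = 0.427941
tan δ = Δθ·L/(v·dt) = 0.455357  →  δ = 0.4273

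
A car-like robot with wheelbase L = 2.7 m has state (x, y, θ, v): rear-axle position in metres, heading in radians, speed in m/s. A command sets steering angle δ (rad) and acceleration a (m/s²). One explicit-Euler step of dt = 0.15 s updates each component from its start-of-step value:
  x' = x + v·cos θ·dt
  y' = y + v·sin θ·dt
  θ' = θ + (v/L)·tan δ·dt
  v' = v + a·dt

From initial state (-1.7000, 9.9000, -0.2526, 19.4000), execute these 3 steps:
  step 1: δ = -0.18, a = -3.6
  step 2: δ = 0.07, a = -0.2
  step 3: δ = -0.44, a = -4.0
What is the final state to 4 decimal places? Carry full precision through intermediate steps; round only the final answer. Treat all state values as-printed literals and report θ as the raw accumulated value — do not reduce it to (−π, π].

(6.2945, 6.9102, -0.8677, 18.2300)

after step 1 (δ=-0.18, a=-3.6): (1.117654, 9.172726, -0.448723, 18.860000)
after step 2 (δ=0.07, a=-0.2): (3.666588, 7.945463, -0.375258, 18.830000)
after step 3 (δ=-0.44, a=-4.0): (6.294540, 6.910248, -0.867747, 18.230000)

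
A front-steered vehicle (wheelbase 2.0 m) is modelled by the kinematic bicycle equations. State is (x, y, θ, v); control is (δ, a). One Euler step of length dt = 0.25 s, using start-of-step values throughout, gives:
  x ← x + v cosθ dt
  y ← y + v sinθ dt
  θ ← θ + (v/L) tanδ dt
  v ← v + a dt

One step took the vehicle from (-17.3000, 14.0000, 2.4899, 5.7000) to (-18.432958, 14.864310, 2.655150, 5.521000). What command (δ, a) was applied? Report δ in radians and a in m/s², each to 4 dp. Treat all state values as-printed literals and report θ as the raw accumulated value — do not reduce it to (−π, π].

a = (v'−v)/dt = (-0.179000)/0.25 = -0.7160
Δθ = θ'−θ = 0.165250;  (v·dt/L) = 5.7000·0.25/2.0 = 0.712500
tan δ = Δθ·L/(v·dt) = 0.231930  →  δ = 0.2279

δ = 0.2279, a = -0.7160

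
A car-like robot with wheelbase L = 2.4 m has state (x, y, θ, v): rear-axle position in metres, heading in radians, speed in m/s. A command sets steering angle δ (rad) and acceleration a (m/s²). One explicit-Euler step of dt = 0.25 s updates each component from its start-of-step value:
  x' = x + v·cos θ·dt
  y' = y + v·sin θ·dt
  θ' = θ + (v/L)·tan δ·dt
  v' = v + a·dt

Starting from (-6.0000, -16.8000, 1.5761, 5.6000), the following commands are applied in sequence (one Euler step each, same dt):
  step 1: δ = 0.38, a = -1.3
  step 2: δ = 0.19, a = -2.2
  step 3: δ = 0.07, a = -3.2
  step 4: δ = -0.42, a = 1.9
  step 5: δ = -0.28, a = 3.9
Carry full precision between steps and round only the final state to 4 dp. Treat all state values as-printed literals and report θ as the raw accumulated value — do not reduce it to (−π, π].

after step 1 (δ=0.38, a=-1.3): (-6.007425, -15.400020, 1.809091, 5.275000)
after step 2 (δ=0.19, a=-2.2): (-6.318710, -14.118535, 1.914766, 4.725000)
after step 3 (δ=0.07, a=-3.2): (-6.717060, -13.006479, 1.949276, 3.925000)
after step 4 (δ=-0.42, a=1.9): (-7.079640, -12.094674, 1.766693, 4.400000)
after step 5 (δ=-0.28, a=3.9): (-7.293751, -11.015713, 1.634897, 5.375000)

(-7.2938, -11.0157, 1.6349, 5.3750)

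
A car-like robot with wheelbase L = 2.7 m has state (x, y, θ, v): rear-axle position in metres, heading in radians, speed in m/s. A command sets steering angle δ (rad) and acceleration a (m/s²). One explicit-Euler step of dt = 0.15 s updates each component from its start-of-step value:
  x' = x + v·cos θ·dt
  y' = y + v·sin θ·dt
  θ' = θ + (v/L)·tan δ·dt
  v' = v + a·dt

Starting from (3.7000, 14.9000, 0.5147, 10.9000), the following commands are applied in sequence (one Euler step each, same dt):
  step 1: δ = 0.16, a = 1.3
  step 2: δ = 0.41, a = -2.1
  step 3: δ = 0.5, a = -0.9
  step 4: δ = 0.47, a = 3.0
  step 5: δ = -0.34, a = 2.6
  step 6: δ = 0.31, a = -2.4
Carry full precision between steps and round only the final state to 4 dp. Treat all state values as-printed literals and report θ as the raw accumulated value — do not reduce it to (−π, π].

(8.6645, 22.7169, 1.4943, 11.1250)

after step 1 (δ=0.16, a=1.3): (5.123170, 15.704868, 0.612424, 11.095000)
after step 2 (δ=0.41, a=-2.1): (6.484954, 16.661566, 0.880326, 10.780000)
after step 3 (δ=0.5, a=-0.9): (7.514821, 17.908187, 1.207501, 10.645000)
after step 4 (δ=0.47, a=3.0): (8.082237, 19.400718, 1.507906, 11.095000)
after step 5 (δ=-0.34, a=2.6): (8.186833, 21.061678, 1.289866, 11.485000)
after step 6 (δ=0.31, a=-2.4): (8.664464, 22.716893, 1.494253, 11.125000)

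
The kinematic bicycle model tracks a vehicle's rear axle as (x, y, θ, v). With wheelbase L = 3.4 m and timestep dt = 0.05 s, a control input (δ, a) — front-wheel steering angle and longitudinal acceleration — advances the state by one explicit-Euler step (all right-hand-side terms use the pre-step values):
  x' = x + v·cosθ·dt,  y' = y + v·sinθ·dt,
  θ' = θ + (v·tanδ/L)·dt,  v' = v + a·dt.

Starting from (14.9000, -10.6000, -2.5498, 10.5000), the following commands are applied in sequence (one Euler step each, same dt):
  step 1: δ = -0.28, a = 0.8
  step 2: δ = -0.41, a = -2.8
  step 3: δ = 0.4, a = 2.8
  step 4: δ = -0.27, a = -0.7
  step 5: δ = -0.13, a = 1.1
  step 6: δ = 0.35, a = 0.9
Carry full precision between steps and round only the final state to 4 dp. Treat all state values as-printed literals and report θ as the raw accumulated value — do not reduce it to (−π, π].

(12.1739, -12.1776, -2.6033, 10.6050)

after step 1 (δ=-0.28, a=0.8): (14.464280, -10.892871, -2.594202, 10.540000)
after step 2 (δ=-0.41, a=-2.8): (14.014283, -11.167154, -2.661570, 10.400000)
after step 3 (δ=0.4, a=2.8): (13.553051, -11.407290, -2.596907, 10.540000)
after step 4 (δ=-0.27, a=-0.7): (13.102313, -11.680355, -2.639805, 10.505000)
after step 5 (δ=-0.13, a=1.1): (12.641814, -11.932997, -2.660002, 10.560000)
after step 6 (δ=0.35, a=0.9): (12.173869, -12.177561, -2.603315, 10.605000)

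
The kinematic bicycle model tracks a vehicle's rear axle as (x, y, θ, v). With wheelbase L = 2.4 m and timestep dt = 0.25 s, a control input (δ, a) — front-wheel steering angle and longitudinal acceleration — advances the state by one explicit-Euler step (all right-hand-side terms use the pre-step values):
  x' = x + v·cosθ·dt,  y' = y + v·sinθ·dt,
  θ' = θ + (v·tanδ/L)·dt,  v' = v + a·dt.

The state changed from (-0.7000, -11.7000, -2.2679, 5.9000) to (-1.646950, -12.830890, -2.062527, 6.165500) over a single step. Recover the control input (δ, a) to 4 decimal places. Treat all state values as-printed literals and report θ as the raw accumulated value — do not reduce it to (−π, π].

a = (v'−v)/dt = (0.265500)/0.25 = 1.0620
Δθ = θ'−θ = 0.205373;  (v·dt/L) = 5.9000·0.25/2.4 = 0.614583
tan δ = Δθ·L/(v·dt) = 0.334166  →  δ = 0.3225

δ = 0.3225, a = 1.0620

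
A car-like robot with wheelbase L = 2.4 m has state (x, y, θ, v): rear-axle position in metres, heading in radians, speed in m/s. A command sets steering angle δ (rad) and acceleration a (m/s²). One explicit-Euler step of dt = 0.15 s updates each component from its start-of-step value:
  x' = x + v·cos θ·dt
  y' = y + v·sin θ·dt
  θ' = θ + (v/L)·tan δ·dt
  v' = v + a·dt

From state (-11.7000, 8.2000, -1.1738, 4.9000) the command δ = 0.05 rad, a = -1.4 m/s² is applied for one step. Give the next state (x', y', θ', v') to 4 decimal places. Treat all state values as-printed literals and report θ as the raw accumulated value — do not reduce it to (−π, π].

(-11.4158, 7.5222, -1.1585, 4.6900)

x' = -11.7000 + 4.9000·cos(-1.1738)·0.15 = -11.4158
y' = 8.2000 + 4.9000·sin(-1.1738)·0.15 = 7.5222
θ' = -1.1738 + (4.9000/2.4)·tan(0.05)·0.15 = -1.1585
v' = 4.9000 − 1.4000·0.15 = 4.6900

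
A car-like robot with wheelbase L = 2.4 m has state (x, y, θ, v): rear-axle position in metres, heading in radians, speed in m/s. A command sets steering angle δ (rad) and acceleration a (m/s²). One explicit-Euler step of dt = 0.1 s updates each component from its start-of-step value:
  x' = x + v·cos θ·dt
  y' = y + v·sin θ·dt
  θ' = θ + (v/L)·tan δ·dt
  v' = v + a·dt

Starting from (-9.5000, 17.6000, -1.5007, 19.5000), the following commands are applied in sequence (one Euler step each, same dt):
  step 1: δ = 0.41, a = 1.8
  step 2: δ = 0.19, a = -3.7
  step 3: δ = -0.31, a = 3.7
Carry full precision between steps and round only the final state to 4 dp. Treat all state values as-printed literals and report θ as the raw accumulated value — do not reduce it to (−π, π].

after step 1 (δ=0.41, a=1.8): (-9.363424, 15.654789, -1.147562, 19.680000)
after step 2 (δ=0.19, a=-3.7): (-8.555144, 13.860434, -0.989860, 19.310000)
after step 3 (δ=-0.31, a=3.7): (-7.495398, 12.246217, -1.247590, 19.680000)

(-7.4954, 12.2462, -1.2476, 19.6800)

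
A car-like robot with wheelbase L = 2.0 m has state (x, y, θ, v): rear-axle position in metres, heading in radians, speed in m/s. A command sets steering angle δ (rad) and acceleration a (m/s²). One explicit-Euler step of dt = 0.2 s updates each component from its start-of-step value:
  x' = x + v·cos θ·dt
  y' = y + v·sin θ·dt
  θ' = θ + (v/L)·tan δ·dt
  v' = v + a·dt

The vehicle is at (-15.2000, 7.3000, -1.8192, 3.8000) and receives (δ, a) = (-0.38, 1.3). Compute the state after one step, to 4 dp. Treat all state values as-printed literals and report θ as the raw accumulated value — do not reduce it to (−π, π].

x' = -15.2000 + 3.8000·cos(-1.8192)·0.2 = -15.3869
y' = 7.3000 + 3.8000·sin(-1.8192)·0.2 = 6.5633
θ' = -1.8192 + (3.8000/2.0)·tan(-0.38)·0.2 = -1.9710
v' = 3.8000 + 1.3000·0.2 = 4.0600

(-15.3869, 6.5633, -1.9710, 4.0600)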